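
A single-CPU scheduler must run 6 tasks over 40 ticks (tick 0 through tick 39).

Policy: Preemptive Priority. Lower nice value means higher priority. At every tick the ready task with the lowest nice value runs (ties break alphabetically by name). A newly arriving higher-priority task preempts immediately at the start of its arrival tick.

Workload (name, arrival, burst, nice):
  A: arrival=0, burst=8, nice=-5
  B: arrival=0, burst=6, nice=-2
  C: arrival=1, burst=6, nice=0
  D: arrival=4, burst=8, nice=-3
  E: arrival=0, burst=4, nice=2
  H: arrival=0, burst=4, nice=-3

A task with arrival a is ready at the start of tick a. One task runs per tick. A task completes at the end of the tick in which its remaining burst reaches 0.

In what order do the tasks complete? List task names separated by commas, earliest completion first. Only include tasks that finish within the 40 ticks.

t=0: ready={A,B,E,H} → run A
t=1: ready={A,B,C,E,H} → run A
t=2: ready={A,B,C,E,H} → run A
t=3: ready={A,B,C,E,H} → run A
t=4: ready={A,B,C,D,E,H} → run A
t=5: ready={A,B,C,D,E,H} → run A
t=6: ready={A,B,C,D,E,H} → run A
t=7: ready={A,B,C,D,E,H} → run A
t=8: ready={B,C,D,E,H} → run D
t=9: ready={B,C,D,E,H} → run D
t=10: ready={B,C,D,E,H} → run D
t=11: ready={B,C,D,E,H} → run D
t=12: ready={B,C,D,E,H} → run D
t=13: ready={B,C,D,E,H} → run D
t=14: ready={B,C,D,E,H} → run D
t=15: ready={B,C,D,E,H} → run D
t=16: ready={B,C,E,H} → run H
t=17: ready={B,C,E,H} → run H
t=18: ready={B,C,E,H} → run H
t=19: ready={B,C,E,H} → run H
t=20: ready={B,C,E} → run B
t=21: ready={B,C,E} → run B
t=22: ready={B,C,E} → run B
t=23: ready={B,C,E} → run B
t=24: ready={B,C,E} → run B
t=25: ready={B,C,E} → run B
t=26: ready={C,E} → run C
t=27: ready={C,E} → run C
t=28: ready={C,E} → run C
t=29: ready={C,E} → run C
t=30: ready={C,E} → run C
t=31: ready={C,E} → run C
t=32: ready={E} → run E
t=33: ready={E} → run E
t=34: ready={E} → run E
t=35: ready={E} → run E
t=36: (idle)
t=37: (idle)
t=38: (idle)
t=39: (idle)

completion order = A, D, H, B, C, E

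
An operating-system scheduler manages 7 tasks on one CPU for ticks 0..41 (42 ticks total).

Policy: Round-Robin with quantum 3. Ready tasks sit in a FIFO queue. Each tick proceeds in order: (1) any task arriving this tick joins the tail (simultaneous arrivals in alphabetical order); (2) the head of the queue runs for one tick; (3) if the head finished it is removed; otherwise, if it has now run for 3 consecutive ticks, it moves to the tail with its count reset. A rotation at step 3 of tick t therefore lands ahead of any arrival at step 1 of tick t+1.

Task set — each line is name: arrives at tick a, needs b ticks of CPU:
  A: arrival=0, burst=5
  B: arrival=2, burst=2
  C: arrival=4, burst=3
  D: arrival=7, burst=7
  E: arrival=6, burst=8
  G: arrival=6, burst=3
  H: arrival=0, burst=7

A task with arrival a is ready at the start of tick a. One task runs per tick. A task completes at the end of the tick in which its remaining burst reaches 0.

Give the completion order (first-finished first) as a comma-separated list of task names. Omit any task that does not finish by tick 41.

t=0: queue=[A,H] q_used=0 → run A
t=1: queue=[A,H] q_used=1 → run A
t=2: queue=[A,H,B] q_used=2 → run A
t=3: queue=[H,B,A] q_used=0 → run H
t=4: queue=[H,B,A,C] q_used=1 → run H
t=5: queue=[H,B,A,C] q_used=2 → run H
t=6: queue=[B,A,C,H,E,G] q_used=0 → run B
t=7: queue=[B,A,C,H,E,G,D] q_used=1 → run B
t=8: queue=[A,C,H,E,G,D] q_used=0 → run A
t=9: queue=[A,C,H,E,G,D] q_used=1 → run A
t=10: queue=[C,H,E,G,D] q_used=0 → run C
t=11: queue=[C,H,E,G,D] q_used=1 → run C
t=12: queue=[C,H,E,G,D] q_used=2 → run C
t=13: queue=[H,E,G,D] q_used=0 → run H
t=14: queue=[H,E,G,D] q_used=1 → run H
t=15: queue=[H,E,G,D] q_used=2 → run H
t=16: queue=[E,G,D,H] q_used=0 → run E
t=17: queue=[E,G,D,H] q_used=1 → run E
t=18: queue=[E,G,D,H] q_used=2 → run E
t=19: queue=[G,D,H,E] q_used=0 → run G
t=20: queue=[G,D,H,E] q_used=1 → run G
t=21: queue=[G,D,H,E] q_used=2 → run G
t=22: queue=[D,H,E] q_used=0 → run D
t=23: queue=[D,H,E] q_used=1 → run D
t=24: queue=[D,H,E] q_used=2 → run D
t=25: queue=[H,E,D] q_used=0 → run H
t=26: queue=[E,D] q_used=0 → run E
t=27: queue=[E,D] q_used=1 → run E
t=28: queue=[E,D] q_used=2 → run E
t=29: queue=[D,E] q_used=0 → run D
t=30: queue=[D,E] q_used=1 → run D
t=31: queue=[D,E] q_used=2 → run D
t=32: queue=[E,D] q_used=0 → run E
t=33: queue=[E,D] q_used=1 → run E
t=34: queue=[D] q_used=0 → run D
t=35: (idle)
t=36: (idle)
t=37: (idle)
t=38: (idle)
t=39: (idle)
t=40: (idle)
t=41: (idle)

completion order = B, A, C, G, H, E, D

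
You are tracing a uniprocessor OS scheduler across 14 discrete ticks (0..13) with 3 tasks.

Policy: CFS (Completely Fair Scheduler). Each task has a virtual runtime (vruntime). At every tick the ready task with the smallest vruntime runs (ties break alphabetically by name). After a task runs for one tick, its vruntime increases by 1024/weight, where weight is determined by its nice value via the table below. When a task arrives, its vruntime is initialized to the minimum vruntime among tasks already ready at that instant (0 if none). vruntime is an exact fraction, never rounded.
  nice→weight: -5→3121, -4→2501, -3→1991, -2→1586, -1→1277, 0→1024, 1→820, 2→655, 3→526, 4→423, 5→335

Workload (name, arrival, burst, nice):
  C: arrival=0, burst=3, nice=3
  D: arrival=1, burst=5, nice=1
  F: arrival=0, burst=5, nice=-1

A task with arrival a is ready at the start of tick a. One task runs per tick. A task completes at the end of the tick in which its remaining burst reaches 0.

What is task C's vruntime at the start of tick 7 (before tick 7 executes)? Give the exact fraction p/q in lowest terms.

vruntime(C, start of tick 7) = 1024/263

t=0: vr[C=0 F=0] → run C
t=1: vr[C=512/263 D=0 F=0] → run D
t=2: vr[C=512/263 D=256/205 F=0] → run F
t=3: vr[C=512/263 D=256/205 F=1024/1277] → run F
t=4: vr[C=512/263 D=256/205 F=2048/1277] → run D
t=5: vr[C=512/263 D=512/205 F=2048/1277] → run F
t=6: vr[C=512/263 D=512/205 F=3072/1277] → run C
t=7: vr[C=1024/263 D=512/205 F=3072/1277] → run F
t=8: vr[C=1024/263 D=512/205 F=4096/1277] → run D
t=9: vr[C=1024/263 D=768/205 F=4096/1277] → run F
t=10: vr[C=1024/263 D=768/205] → run D
t=11: vr[C=1024/263 D=1024/205] → run C
t=12: vr[D=1024/205] → run D
t=13: (idle)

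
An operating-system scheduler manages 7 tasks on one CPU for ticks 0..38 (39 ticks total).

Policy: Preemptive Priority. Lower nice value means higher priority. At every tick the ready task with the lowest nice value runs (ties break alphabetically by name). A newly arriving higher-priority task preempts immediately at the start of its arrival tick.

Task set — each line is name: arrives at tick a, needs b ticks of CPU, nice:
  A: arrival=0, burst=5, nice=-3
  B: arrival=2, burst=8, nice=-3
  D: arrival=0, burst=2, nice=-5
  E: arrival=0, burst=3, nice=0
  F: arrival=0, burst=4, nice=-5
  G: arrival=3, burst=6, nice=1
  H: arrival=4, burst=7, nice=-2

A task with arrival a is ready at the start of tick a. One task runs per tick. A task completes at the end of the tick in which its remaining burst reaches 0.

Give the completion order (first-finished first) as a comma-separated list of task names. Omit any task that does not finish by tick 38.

completion order = D, F, A, B, H, E, G

t=0: ready={A,D,E,F} → run D
t=1: ready={A,D,E,F} → run D
t=2: ready={A,B,E,F} → run F
t=3: ready={A,B,E,F,G} → run F
t=4: ready={A,B,E,F,G,H} → run F
t=5: ready={A,B,E,F,G,H} → run F
t=6: ready={A,B,E,G,H} → run A
t=7: ready={A,B,E,G,H} → run A
t=8: ready={A,B,E,G,H} → run A
t=9: ready={A,B,E,G,H} → run A
t=10: ready={A,B,E,G,H} → run A
t=11: ready={B,E,G,H} → run B
t=12: ready={B,E,G,H} → run B
t=13: ready={B,E,G,H} → run B
t=14: ready={B,E,G,H} → run B
t=15: ready={B,E,G,H} → run B
t=16: ready={B,E,G,H} → run B
t=17: ready={B,E,G,H} → run B
t=18: ready={B,E,G,H} → run B
t=19: ready={E,G,H} → run H
t=20: ready={E,G,H} → run H
t=21: ready={E,G,H} → run H
t=22: ready={E,G,H} → run H
t=23: ready={E,G,H} → run H
t=24: ready={E,G,H} → run H
t=25: ready={E,G,H} → run H
t=26: ready={E,G} → run E
t=27: ready={E,G} → run E
t=28: ready={E,G} → run E
t=29: ready={G} → run G
t=30: ready={G} → run G
t=31: ready={G} → run G
t=32: ready={G} → run G
t=33: ready={G} → run G
t=34: ready={G} → run G
t=35: (idle)
t=36: (idle)
t=37: (idle)
t=38: (idle)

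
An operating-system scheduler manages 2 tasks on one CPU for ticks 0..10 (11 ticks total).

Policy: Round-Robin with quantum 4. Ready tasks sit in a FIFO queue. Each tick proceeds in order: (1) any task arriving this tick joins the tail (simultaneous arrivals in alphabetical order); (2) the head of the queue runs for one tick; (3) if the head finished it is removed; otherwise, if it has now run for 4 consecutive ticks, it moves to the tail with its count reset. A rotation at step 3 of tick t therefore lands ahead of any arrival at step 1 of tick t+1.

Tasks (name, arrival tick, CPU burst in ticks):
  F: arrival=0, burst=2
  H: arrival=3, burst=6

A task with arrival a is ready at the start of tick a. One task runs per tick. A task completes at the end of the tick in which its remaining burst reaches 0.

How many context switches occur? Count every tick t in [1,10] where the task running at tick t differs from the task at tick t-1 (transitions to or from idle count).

context switches = 3

t=0: queue=[F] q_used=0 → run F
t=1: queue=[F] q_used=1 → run F
t=2: (idle)
t=3: queue=[H] q_used=0 → run H
t=4: queue=[H] q_used=1 → run H
t=5: queue=[H] q_used=2 → run H
t=6: queue=[H] q_used=3 → run H
t=7: queue=[H] q_used=0 → run H
t=8: queue=[H] q_used=1 → run H
t=9: (idle)
t=10: (idle)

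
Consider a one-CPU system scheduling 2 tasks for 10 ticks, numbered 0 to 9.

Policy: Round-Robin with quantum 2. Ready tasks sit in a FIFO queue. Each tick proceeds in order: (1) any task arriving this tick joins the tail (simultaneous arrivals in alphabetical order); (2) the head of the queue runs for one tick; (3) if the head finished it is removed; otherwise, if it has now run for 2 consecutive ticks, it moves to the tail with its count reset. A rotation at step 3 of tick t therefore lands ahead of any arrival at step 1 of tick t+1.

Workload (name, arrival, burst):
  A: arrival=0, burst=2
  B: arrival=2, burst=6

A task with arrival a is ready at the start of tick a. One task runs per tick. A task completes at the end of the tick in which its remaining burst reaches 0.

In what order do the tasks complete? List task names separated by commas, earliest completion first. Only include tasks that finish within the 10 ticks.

completion order = A, B

t=0: queue=[A] q_used=0 → run A
t=1: queue=[A] q_used=1 → run A
t=2: queue=[B] q_used=0 → run B
t=3: queue=[B] q_used=1 → run B
t=4: queue=[B] q_used=0 → run B
t=5: queue=[B] q_used=1 → run B
t=6: queue=[B] q_used=0 → run B
t=7: queue=[B] q_used=1 → run B
t=8: (idle)
t=9: (idle)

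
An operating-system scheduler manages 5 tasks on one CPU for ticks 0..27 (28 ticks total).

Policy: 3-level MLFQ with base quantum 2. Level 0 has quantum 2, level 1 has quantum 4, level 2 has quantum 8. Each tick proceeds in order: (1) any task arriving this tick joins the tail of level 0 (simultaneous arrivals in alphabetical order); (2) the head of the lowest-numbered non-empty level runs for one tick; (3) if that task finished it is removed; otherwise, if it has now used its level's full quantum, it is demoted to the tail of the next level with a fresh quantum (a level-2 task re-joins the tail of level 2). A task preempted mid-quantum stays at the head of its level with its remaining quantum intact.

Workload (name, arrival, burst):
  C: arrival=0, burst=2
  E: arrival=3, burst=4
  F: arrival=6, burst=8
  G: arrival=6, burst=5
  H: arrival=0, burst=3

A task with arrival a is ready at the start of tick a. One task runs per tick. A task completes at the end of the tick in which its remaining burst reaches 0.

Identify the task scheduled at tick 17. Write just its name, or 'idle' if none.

running at tick 17 = G

t=0: L0/L1/L2 = CH/-/- → run C
t=1: L0/L1/L2 = CH/-/- → run C
t=2: L0/L1/L2 = H/-/- → run H
t=3: L0/L1/L2 = HE/-/- → run H
t=4: L0/L1/L2 = E/H/- → run E
t=5: L0/L1/L2 = E/H/- → run E
t=6: L0/L1/L2 = FG/HE/- → run F
t=7: L0/L1/L2 = FG/HE/- → run F
t=8: L0/L1/L2 = G/HEF/- → run G
t=9: L0/L1/L2 = G/HEF/- → run G
t=10: L0/L1/L2 = -/HEFG/- → run H
t=11: L0/L1/L2 = -/EFG/- → run E
t=12: L0/L1/L2 = -/EFG/- → run E
t=13: L0/L1/L2 = -/FG/- → run F
t=14: L0/L1/L2 = -/FG/- → run F
t=15: L0/L1/L2 = -/FG/- → run F
t=16: L0/L1/L2 = -/FG/- → run F
t=17: L0/L1/L2 = -/G/F → run G
t=18: L0/L1/L2 = -/G/F → run G
t=19: L0/L1/L2 = -/G/F → run G
t=20: L0/L1/L2 = -/-/F → run F
t=21: L0/L1/L2 = -/-/F → run F
t=22: (idle)
t=23: (idle)
t=24: (idle)
t=25: (idle)
t=26: (idle)
t=27: (idle)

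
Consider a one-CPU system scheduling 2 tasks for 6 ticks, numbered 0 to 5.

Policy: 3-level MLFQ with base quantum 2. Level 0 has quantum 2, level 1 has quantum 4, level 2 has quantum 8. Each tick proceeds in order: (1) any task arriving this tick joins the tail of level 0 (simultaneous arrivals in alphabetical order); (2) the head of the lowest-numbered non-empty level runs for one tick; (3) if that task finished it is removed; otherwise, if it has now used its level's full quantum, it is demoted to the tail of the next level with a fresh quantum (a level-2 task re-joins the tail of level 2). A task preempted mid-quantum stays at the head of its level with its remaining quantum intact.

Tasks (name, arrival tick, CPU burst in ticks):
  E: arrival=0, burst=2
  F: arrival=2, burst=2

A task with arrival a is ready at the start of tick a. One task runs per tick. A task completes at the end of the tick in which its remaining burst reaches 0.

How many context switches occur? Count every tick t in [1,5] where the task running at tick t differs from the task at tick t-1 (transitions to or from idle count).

context switches = 2

t=0: L0/L1/L2 = E/-/- → run E
t=1: L0/L1/L2 = E/-/- → run E
t=2: L0/L1/L2 = F/-/- → run F
t=3: L0/L1/L2 = F/-/- → run F
t=4: (idle)
t=5: (idle)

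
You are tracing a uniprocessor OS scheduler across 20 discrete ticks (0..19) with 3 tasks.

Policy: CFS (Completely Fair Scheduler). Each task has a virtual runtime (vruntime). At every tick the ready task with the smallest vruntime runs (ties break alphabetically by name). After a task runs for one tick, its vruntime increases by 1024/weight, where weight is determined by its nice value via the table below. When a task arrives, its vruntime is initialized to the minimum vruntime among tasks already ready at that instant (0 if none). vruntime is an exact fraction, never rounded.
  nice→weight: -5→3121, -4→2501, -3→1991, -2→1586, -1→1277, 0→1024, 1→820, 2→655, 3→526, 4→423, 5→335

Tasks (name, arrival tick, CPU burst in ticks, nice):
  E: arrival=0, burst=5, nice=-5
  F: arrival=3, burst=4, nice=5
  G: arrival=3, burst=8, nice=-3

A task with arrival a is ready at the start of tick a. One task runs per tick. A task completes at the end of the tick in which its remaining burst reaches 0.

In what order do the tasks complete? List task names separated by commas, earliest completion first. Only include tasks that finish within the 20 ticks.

t=0: vr[E=0] → run E
t=1: vr[E=1024/3121] → run E
t=2: vr[E=2048/3121] → run E
t=3: vr[E=3072/3121 F=3072/3121 G=3072/3121] → run E
t=4: vr[E=4096/3121 F=3072/3121 G=3072/3121] → run F
t=5: vr[E=4096/3121 F=4225024/1045535 G=3072/3121] → run G
t=6: vr[E=4096/3121 F=4225024/1045535 G=9312256/6213911] → run E
t=7: vr[F=4225024/1045535 G=9312256/6213911] → run G
t=8: vr[F=4225024/1045535 G=12508160/6213911] → run G
t=9: vr[F=4225024/1045535 G=15704064/6213911] → run G
t=10: vr[F=4225024/1045535 G=18899968/6213911] → run G
t=11: vr[F=4225024/1045535 G=22095872/6213911] → run G
t=12: vr[F=4225024/1045535 G=25291776/6213911] → run F
t=13: vr[F=7420928/1045535 G=25291776/6213911] → run G
t=14: vr[F=7420928/1045535 G=28487680/6213911] → run G
t=15: vr[F=7420928/1045535] → run F
t=16: vr[F=10616832/1045535] → run F
t=17: (idle)
t=18: (idle)
t=19: (idle)

completion order = E, G, F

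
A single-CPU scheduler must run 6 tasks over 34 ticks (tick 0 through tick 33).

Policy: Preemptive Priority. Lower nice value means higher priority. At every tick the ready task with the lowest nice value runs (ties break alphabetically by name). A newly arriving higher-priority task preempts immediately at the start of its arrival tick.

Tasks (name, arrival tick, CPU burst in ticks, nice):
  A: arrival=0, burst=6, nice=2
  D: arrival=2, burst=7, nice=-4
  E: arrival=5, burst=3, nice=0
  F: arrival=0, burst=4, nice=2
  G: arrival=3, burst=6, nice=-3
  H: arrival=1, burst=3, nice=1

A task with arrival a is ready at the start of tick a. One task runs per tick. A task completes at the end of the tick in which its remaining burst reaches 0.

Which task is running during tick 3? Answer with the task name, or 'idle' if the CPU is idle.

t=0: ready={A,F} → run A
t=1: ready={A,F,H} → run H
t=2: ready={A,D,F,H} → run D
t=3: ready={A,D,F,G,H} → run D
t=4: ready={A,D,F,G,H} → run D
t=5: ready={A,D,E,F,G,H} → run D
t=6: ready={A,D,E,F,G,H} → run D
t=7: ready={A,D,E,F,G,H} → run D
t=8: ready={A,D,E,F,G,H} → run D
t=9: ready={A,E,F,G,H} → run G
t=10: ready={A,E,F,G,H} → run G
t=11: ready={A,E,F,G,H} → run G
t=12: ready={A,E,F,G,H} → run G
t=13: ready={A,E,F,G,H} → run G
t=14: ready={A,E,F,G,H} → run G
t=15: ready={A,E,F,H} → run E
t=16: ready={A,E,F,H} → run E
t=17: ready={A,E,F,H} → run E
t=18: ready={A,F,H} → run H
t=19: ready={A,F,H} → run H
t=20: ready={A,F} → run A
t=21: ready={A,F} → run A
t=22: ready={A,F} → run A
t=23: ready={A,F} → run A
t=24: ready={A,F} → run A
t=25: ready={F} → run F
t=26: ready={F} → run F
t=27: ready={F} → run F
t=28: ready={F} → run F
t=29: (idle)
t=30: (idle)
t=31: (idle)
t=32: (idle)
t=33: (idle)

running at tick 3 = D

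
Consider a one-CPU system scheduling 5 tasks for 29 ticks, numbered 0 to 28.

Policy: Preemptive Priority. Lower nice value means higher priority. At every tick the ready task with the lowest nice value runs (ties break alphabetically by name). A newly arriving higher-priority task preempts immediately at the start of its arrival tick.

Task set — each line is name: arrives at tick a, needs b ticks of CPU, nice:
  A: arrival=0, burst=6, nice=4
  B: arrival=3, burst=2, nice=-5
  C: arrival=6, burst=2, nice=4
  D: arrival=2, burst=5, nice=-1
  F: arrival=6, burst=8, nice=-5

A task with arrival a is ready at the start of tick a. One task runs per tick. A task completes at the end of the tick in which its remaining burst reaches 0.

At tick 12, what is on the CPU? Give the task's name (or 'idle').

running at tick 12 = F

t=0: ready={A} → run A
t=1: ready={A} → run A
t=2: ready={A,D} → run D
t=3: ready={A,B,D} → run B
t=4: ready={A,B,D} → run B
t=5: ready={A,D} → run D
t=6: ready={A,C,D,F} → run F
t=7: ready={A,C,D,F} → run F
t=8: ready={A,C,D,F} → run F
t=9: ready={A,C,D,F} → run F
t=10: ready={A,C,D,F} → run F
t=11: ready={A,C,D,F} → run F
t=12: ready={A,C,D,F} → run F
t=13: ready={A,C,D,F} → run F
t=14: ready={A,C,D} → run D
t=15: ready={A,C,D} → run D
t=16: ready={A,C,D} → run D
t=17: ready={A,C} → run A
t=18: ready={A,C} → run A
t=19: ready={A,C} → run A
t=20: ready={A,C} → run A
t=21: ready={C} → run C
t=22: ready={C} → run C
t=23: (idle)
t=24: (idle)
t=25: (idle)
t=26: (idle)
t=27: (idle)
t=28: (idle)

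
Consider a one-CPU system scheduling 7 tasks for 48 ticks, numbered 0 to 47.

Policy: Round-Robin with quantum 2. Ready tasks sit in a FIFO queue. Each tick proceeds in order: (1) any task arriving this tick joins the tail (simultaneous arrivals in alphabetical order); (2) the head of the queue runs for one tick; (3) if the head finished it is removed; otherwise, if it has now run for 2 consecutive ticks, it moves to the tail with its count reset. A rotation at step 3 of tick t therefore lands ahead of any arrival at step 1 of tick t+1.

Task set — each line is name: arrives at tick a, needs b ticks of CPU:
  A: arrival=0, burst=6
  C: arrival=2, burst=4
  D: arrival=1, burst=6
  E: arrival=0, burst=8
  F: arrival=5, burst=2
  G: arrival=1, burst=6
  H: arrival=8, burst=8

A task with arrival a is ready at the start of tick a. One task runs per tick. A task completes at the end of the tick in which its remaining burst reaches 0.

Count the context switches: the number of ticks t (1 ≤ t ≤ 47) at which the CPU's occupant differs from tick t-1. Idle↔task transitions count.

t=0: queue=[A,E] q_used=0 → run A
t=1: queue=[A,E,D,G] q_used=1 → run A
t=2: queue=[E,D,G,A,C] q_used=0 → run E
t=3: queue=[E,D,G,A,C] q_used=1 → run E
t=4: queue=[D,G,A,C,E] q_used=0 → run D
t=5: queue=[D,G,A,C,E,F] q_used=1 → run D
t=6: queue=[G,A,C,E,F,D] q_used=0 → run G
t=7: queue=[G,A,C,E,F,D] q_used=1 → run G
t=8: queue=[A,C,E,F,D,G,H] q_used=0 → run A
t=9: queue=[A,C,E,F,D,G,H] q_used=1 → run A
t=10: queue=[C,E,F,D,G,H,A] q_used=0 → run C
t=11: queue=[C,E,F,D,G,H,A] q_used=1 → run C
t=12: queue=[E,F,D,G,H,A,C] q_used=0 → run E
t=13: queue=[E,F,D,G,H,A,C] q_used=1 → run E
t=14: queue=[F,D,G,H,A,C,E] q_used=0 → run F
t=15: queue=[F,D,G,H,A,C,E] q_used=1 → run F
t=16: queue=[D,G,H,A,C,E] q_used=0 → run D
t=17: queue=[D,G,H,A,C,E] q_used=1 → run D
t=18: queue=[G,H,A,C,E,D] q_used=0 → run G
t=19: queue=[G,H,A,C,E,D] q_used=1 → run G
t=20: queue=[H,A,C,E,D,G] q_used=0 → run H
t=21: queue=[H,A,C,E,D,G] q_used=1 → run H
t=22: queue=[A,C,E,D,G,H] q_used=0 → run A
t=23: queue=[A,C,E,D,G,H] q_used=1 → run A
t=24: queue=[C,E,D,G,H] q_used=0 → run C
t=25: queue=[C,E,D,G,H] q_used=1 → run C
t=26: queue=[E,D,G,H] q_used=0 → run E
t=27: queue=[E,D,G,H] q_used=1 → run E
t=28: queue=[D,G,H,E] q_used=0 → run D
t=29: queue=[D,G,H,E] q_used=1 → run D
t=30: queue=[G,H,E] q_used=0 → run G
t=31: queue=[G,H,E] q_used=1 → run G
t=32: queue=[H,E] q_used=0 → run H
t=33: queue=[H,E] q_used=1 → run H
t=34: queue=[E,H] q_used=0 → run E
t=35: queue=[E,H] q_used=1 → run E
t=36: queue=[H] q_used=0 → run H
t=37: queue=[H] q_used=1 → run H
t=38: queue=[H] q_used=0 → run H
t=39: queue=[H] q_used=1 → run H
t=40: (idle)
t=41: (idle)
t=42: (idle)
t=43: (idle)
t=44: (idle)
t=45: (idle)
t=46: (idle)
t=47: (idle)

context switches = 19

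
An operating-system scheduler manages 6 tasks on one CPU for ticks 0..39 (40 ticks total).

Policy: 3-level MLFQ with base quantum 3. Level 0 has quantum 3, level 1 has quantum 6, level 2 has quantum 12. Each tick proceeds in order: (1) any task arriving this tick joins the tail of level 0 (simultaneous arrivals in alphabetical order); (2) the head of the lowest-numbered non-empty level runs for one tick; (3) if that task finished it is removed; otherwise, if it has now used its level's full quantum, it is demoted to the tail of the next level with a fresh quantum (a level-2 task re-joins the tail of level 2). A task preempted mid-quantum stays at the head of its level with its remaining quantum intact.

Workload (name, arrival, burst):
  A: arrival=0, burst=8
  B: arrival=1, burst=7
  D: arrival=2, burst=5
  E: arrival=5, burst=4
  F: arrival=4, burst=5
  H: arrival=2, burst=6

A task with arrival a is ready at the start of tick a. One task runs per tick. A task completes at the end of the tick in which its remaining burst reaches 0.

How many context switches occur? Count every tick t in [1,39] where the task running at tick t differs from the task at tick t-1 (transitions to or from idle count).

t=0: L0/L1/L2 = A/-/- → run A
t=1: L0/L1/L2 = AB/-/- → run A
t=2: L0/L1/L2 = ABDH/-/- → run A
t=3: L0/L1/L2 = BDH/A/- → run B
t=4: L0/L1/L2 = BDHF/A/- → run B
t=5: L0/L1/L2 = BDHFE/A/- → run B
t=6: L0/L1/L2 = DHFE/AB/- → run D
t=7: L0/L1/L2 = DHFE/AB/- → run D
t=8: L0/L1/L2 = DHFE/AB/- → run D
t=9: L0/L1/L2 = HFE/ABD/- → run H
t=10: L0/L1/L2 = HFE/ABD/- → run H
t=11: L0/L1/L2 = HFE/ABD/- → run H
t=12: L0/L1/L2 = FE/ABDH/- → run F
t=13: L0/L1/L2 = FE/ABDH/- → run F
t=14: L0/L1/L2 = FE/ABDH/- → run F
t=15: L0/L1/L2 = E/ABDHF/- → run E
t=16: L0/L1/L2 = E/ABDHF/- → run E
t=17: L0/L1/L2 = E/ABDHF/- → run E
t=18: L0/L1/L2 = -/ABDHFE/- → run A
t=19: L0/L1/L2 = -/ABDHFE/- → run A
t=20: L0/L1/L2 = -/ABDHFE/- → run A
t=21: L0/L1/L2 = -/ABDHFE/- → run A
t=22: L0/L1/L2 = -/ABDHFE/- → run A
t=23: L0/L1/L2 = -/BDHFE/- → run B
t=24: L0/L1/L2 = -/BDHFE/- → run B
t=25: L0/L1/L2 = -/BDHFE/- → run B
t=26: L0/L1/L2 = -/BDHFE/- → run B
t=27: L0/L1/L2 = -/DHFE/- → run D
t=28: L0/L1/L2 = -/DHFE/- → run D
t=29: L0/L1/L2 = -/HFE/- → run H
t=30: L0/L1/L2 = -/HFE/- → run H
t=31: L0/L1/L2 = -/HFE/- → run H
t=32: L0/L1/L2 = -/FE/- → run F
t=33: L0/L1/L2 = -/FE/- → run F
t=34: L0/L1/L2 = -/E/- → run E
t=35: (idle)
t=36: (idle)
t=37: (idle)
t=38: (idle)
t=39: (idle)

context switches = 12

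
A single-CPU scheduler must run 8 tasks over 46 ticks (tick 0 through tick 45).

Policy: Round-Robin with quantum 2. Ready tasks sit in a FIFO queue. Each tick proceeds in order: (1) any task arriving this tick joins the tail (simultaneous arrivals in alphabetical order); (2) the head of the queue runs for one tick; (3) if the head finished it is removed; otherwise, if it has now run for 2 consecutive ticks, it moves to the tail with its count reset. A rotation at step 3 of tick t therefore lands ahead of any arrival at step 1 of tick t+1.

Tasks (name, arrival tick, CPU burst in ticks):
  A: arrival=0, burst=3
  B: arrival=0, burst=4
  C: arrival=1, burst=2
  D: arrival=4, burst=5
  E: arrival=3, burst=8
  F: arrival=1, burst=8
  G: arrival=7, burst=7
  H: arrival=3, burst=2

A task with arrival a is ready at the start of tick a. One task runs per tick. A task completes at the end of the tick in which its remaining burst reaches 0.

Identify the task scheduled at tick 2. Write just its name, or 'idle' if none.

t=0: queue=[A,B] q_used=0 → run A
t=1: queue=[A,B,C,F] q_used=1 → run A
t=2: queue=[B,C,F,A] q_used=0 → run B
t=3: queue=[B,C,F,A,E,H] q_used=1 → run B
t=4: queue=[C,F,A,E,H,B,D] q_used=0 → run C
t=5: queue=[C,F,A,E,H,B,D] q_used=1 → run C
t=6: queue=[F,A,E,H,B,D] q_used=0 → run F
t=7: queue=[F,A,E,H,B,D,G] q_used=1 → run F
t=8: queue=[A,E,H,B,D,G,F] q_used=0 → run A
t=9: queue=[E,H,B,D,G,F] q_used=0 → run E
t=10: queue=[E,H,B,D,G,F] q_used=1 → run E
t=11: queue=[H,B,D,G,F,E] q_used=0 → run H
t=12: queue=[H,B,D,G,F,E] q_used=1 → run H
t=13: queue=[B,D,G,F,E] q_used=0 → run B
t=14: queue=[B,D,G,F,E] q_used=1 → run B
t=15: queue=[D,G,F,E] q_used=0 → run D
t=16: queue=[D,G,F,E] q_used=1 → run D
t=17: queue=[G,F,E,D] q_used=0 → run G
t=18: queue=[G,F,E,D] q_used=1 → run G
t=19: queue=[F,E,D,G] q_used=0 → run F
t=20: queue=[F,E,D,G] q_used=1 → run F
t=21: queue=[E,D,G,F] q_used=0 → run E
t=22: queue=[E,D,G,F] q_used=1 → run E
t=23: queue=[D,G,F,E] q_used=0 → run D
t=24: queue=[D,G,F,E] q_used=1 → run D
t=25: queue=[G,F,E,D] q_used=0 → run G
t=26: queue=[G,F,E,D] q_used=1 → run G
t=27: queue=[F,E,D,G] q_used=0 → run F
t=28: queue=[F,E,D,G] q_used=1 → run F
t=29: queue=[E,D,G,F] q_used=0 → run E
t=30: queue=[E,D,G,F] q_used=1 → run E
t=31: queue=[D,G,F,E] q_used=0 → run D
t=32: queue=[G,F,E] q_used=0 → run G
t=33: queue=[G,F,E] q_used=1 → run G
t=34: queue=[F,E,G] q_used=0 → run F
t=35: queue=[F,E,G] q_used=1 → run F
t=36: queue=[E,G] q_used=0 → run E
t=37: queue=[E,G] q_used=1 → run E
t=38: queue=[G] q_used=0 → run G
t=39: (idle)
t=40: (idle)
t=41: (idle)
t=42: (idle)
t=43: (idle)
t=44: (idle)
t=45: (idle)

running at tick 2 = B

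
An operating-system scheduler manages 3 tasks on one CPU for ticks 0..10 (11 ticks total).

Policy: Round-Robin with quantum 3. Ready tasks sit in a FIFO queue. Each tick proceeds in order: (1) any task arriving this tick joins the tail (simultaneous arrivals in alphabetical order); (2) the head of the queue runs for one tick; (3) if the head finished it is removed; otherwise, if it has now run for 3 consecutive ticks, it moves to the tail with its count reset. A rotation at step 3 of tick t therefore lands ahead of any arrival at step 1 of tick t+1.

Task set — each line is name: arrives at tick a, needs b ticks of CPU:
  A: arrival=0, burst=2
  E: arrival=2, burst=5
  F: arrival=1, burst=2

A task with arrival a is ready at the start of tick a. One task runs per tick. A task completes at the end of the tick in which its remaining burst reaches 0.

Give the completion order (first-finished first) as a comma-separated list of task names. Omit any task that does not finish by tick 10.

completion order = A, F, E

t=0: queue=[A] q_used=0 → run A
t=1: queue=[A,F] q_used=1 → run A
t=2: queue=[F,E] q_used=0 → run F
t=3: queue=[F,E] q_used=1 → run F
t=4: queue=[E] q_used=0 → run E
t=5: queue=[E] q_used=1 → run E
t=6: queue=[E] q_used=2 → run E
t=7: queue=[E] q_used=0 → run E
t=8: queue=[E] q_used=1 → run E
t=9: (idle)
t=10: (idle)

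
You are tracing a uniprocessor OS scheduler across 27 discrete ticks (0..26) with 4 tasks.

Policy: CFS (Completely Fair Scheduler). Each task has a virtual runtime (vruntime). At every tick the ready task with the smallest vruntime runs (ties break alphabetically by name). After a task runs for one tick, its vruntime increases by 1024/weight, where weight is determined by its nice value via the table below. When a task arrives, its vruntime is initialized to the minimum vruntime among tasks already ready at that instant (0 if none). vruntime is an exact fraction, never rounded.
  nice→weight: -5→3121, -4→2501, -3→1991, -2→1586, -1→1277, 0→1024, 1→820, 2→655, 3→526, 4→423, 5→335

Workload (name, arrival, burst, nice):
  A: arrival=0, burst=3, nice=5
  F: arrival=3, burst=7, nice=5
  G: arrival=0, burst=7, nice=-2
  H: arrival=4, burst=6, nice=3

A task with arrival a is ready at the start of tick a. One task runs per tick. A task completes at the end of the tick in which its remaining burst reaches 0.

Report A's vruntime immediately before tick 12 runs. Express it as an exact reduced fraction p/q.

t=0: vr[A=0 G=0] → run A
t=1: vr[A=1024/335 G=0] → run G
t=2: vr[A=1024/335 G=512/793] → run G
t=3: vr[A=1024/335 F=1024/793 G=1024/793] → run F
t=4: vr[A=1024/335 F=1155072/265655 G=1024/793 H=1024/793] → run G
t=5: vr[A=1024/335 F=1155072/265655 G=1536/793 H=1024/793] → run H
t=6: vr[A=1024/335 F=1155072/265655 G=1536/793 H=675328/208559] → run G
t=7: vr[A=1024/335 F=1155072/265655 G=2048/793 H=675328/208559] → run G
t=8: vr[A=1024/335 F=1155072/265655 G=2560/793 H=675328/208559] → run A
t=9: vr[A=2048/335 F=1155072/265655 G=2560/793 H=675328/208559] → run G
t=10: vr[A=2048/335 F=1155072/265655 G=3072/793 H=675328/208559] → run H
t=11: vr[A=2048/335 F=1155072/265655 G=3072/793 H=1081344/208559] → run G
t=12: vr[A=2048/335 F=1155072/265655 H=1081344/208559] → run F
t=13: vr[A=2048/335 F=1967104/265655 H=1081344/208559] → run H
t=14: vr[A=2048/335 F=1967104/265655 H=1487360/208559] → run A
t=15: vr[F=1967104/265655 H=1487360/208559] → run H
t=16: vr[F=1967104/265655 H=1893376/208559] → run F
t=17: vr[F=2779136/265655 H=1893376/208559] → run H
t=18: vr[F=2779136/265655 H=2299392/208559] → run F
t=19: vr[F=3591168/265655 H=2299392/208559] → run H
t=20: vr[F=3591168/265655] → run F
t=21: vr[F=880640/53131] → run F
t=22: vr[F=5215232/265655] → run F
t=23: (idle)
t=24: (idle)
t=25: (idle)
t=26: (idle)

vruntime(A, start of tick 12) = 2048/335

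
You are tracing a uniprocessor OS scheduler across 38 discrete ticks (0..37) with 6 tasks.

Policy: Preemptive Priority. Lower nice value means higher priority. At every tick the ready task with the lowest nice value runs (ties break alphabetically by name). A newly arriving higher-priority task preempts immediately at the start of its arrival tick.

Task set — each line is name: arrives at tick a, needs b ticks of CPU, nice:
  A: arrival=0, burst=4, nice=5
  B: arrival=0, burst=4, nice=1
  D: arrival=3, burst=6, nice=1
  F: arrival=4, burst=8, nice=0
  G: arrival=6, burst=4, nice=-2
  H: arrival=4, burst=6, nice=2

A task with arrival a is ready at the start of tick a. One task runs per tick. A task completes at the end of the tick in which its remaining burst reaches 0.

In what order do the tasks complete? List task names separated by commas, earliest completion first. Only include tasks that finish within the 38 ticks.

t=0: ready={A,B} → run B
t=1: ready={A,B} → run B
t=2: ready={A,B} → run B
t=3: ready={A,B,D} → run B
t=4: ready={A,D,F,H} → run F
t=5: ready={A,D,F,H} → run F
t=6: ready={A,D,F,G,H} → run G
t=7: ready={A,D,F,G,H} → run G
t=8: ready={A,D,F,G,H} → run G
t=9: ready={A,D,F,G,H} → run G
t=10: ready={A,D,F,H} → run F
t=11: ready={A,D,F,H} → run F
t=12: ready={A,D,F,H} → run F
t=13: ready={A,D,F,H} → run F
t=14: ready={A,D,F,H} → run F
t=15: ready={A,D,F,H} → run F
t=16: ready={A,D,H} → run D
t=17: ready={A,D,H} → run D
t=18: ready={A,D,H} → run D
t=19: ready={A,D,H} → run D
t=20: ready={A,D,H} → run D
t=21: ready={A,D,H} → run D
t=22: ready={A,H} → run H
t=23: ready={A,H} → run H
t=24: ready={A,H} → run H
t=25: ready={A,H} → run H
t=26: ready={A,H} → run H
t=27: ready={A,H} → run H
t=28: ready={A} → run A
t=29: ready={A} → run A
t=30: ready={A} → run A
t=31: ready={A} → run A
t=32: (idle)
t=33: (idle)
t=34: (idle)
t=35: (idle)
t=36: (idle)
t=37: (idle)

completion order = B, G, F, D, H, A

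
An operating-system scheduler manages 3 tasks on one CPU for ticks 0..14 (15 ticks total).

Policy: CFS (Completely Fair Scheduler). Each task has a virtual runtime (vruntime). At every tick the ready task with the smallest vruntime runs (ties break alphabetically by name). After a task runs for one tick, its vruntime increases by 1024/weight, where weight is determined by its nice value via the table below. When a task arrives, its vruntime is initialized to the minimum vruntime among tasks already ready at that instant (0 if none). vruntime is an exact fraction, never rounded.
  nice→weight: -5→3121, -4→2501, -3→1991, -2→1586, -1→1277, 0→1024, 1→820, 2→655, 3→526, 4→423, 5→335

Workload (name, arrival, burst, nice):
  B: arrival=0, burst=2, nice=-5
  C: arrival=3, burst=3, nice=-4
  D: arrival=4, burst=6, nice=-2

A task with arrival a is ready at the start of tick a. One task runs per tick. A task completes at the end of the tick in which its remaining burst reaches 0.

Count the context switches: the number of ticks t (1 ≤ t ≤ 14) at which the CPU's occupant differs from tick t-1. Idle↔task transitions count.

t=0: vr[B=0] → run B
t=1: vr[B=1024/3121] → run B
t=2: (idle)
t=3: vr[C=0] → run C
t=4: vr[C=1024/2501 D=1024/2501] → run C
t=5: vr[C=2048/2501 D=1024/2501] → run D
t=6: vr[C=2048/2501 D=34304/32513] → run C
t=7: vr[D=34304/32513] → run D
t=8: vr[D=55296/32513] → run D
t=9: vr[D=76288/32513] → run D
t=10: vr[D=97280/32513] → run D
t=11: vr[D=118272/32513] → run D
t=12: (idle)
t=13: (idle)
t=14: (idle)

context switches = 6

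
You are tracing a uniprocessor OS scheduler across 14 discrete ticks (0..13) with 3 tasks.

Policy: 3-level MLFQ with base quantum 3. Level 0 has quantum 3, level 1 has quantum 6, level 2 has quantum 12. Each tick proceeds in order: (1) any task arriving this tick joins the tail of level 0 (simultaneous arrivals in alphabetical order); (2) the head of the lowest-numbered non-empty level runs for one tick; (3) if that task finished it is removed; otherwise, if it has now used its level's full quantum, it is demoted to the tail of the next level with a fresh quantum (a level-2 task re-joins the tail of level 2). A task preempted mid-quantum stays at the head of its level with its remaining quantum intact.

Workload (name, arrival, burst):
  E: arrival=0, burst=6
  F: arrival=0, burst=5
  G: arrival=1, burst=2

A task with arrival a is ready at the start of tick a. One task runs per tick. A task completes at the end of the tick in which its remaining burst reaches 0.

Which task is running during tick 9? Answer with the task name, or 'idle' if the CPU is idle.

t=0: L0/L1/L2 = EF/-/- → run E
t=1: L0/L1/L2 = EFG/-/- → run E
t=2: L0/L1/L2 = EFG/-/- → run E
t=3: L0/L1/L2 = FG/E/- → run F
t=4: L0/L1/L2 = FG/E/- → run F
t=5: L0/L1/L2 = FG/E/- → run F
t=6: L0/L1/L2 = G/EF/- → run G
t=7: L0/L1/L2 = G/EF/- → run G
t=8: L0/L1/L2 = -/EF/- → run E
t=9: L0/L1/L2 = -/EF/- → run E
t=10: L0/L1/L2 = -/EF/- → run E
t=11: L0/L1/L2 = -/F/- → run F
t=12: L0/L1/L2 = -/F/- → run F
t=13: (idle)

running at tick 9 = E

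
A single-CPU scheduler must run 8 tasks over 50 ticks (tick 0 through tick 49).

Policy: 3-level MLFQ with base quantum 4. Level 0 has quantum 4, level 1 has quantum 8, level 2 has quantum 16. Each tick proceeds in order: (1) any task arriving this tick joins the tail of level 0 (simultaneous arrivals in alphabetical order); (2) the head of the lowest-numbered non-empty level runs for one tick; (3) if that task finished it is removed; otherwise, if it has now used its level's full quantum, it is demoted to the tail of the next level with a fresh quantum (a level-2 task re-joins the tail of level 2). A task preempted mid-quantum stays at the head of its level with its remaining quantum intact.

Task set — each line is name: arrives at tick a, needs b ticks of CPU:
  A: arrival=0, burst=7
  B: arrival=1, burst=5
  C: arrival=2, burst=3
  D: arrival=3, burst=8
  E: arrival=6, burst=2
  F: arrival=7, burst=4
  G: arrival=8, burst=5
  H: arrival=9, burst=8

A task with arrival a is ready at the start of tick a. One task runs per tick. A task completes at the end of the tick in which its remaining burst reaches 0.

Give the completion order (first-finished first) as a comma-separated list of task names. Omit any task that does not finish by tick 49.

completion order = C, E, F, A, B, D, G, H

t=0: L0/L1/L2 = A/-/- → run A
t=1: L0/L1/L2 = AB/-/- → run A
t=2: L0/L1/L2 = ABC/-/- → run A
t=3: L0/L1/L2 = ABCD/-/- → run A
t=4: L0/L1/L2 = BCD/A/- → run B
t=5: L0/L1/L2 = BCD/A/- → run B
t=6: L0/L1/L2 = BCDE/A/- → run B
t=7: L0/L1/L2 = BCDEF/A/- → run B
t=8: L0/L1/L2 = CDEFG/AB/- → run C
t=9: L0/L1/L2 = CDEFGH/AB/- → run C
t=10: L0/L1/L2 = CDEFGH/AB/- → run C
t=11: L0/L1/L2 = DEFGH/AB/- → run D
t=12: L0/L1/L2 = DEFGH/AB/- → run D
t=13: L0/L1/L2 = DEFGH/AB/- → run D
t=14: L0/L1/L2 = DEFGH/AB/- → run D
t=15: L0/L1/L2 = EFGH/ABD/- → run E
t=16: L0/L1/L2 = EFGH/ABD/- → run E
t=17: L0/L1/L2 = FGH/ABD/- → run F
t=18: L0/L1/L2 = FGH/ABD/- → run F
t=19: L0/L1/L2 = FGH/ABD/- → run F
t=20: L0/L1/L2 = FGH/ABD/- → run F
t=21: L0/L1/L2 = GH/ABD/- → run G
t=22: L0/L1/L2 = GH/ABD/- → run G
t=23: L0/L1/L2 = GH/ABD/- → run G
t=24: L0/L1/L2 = GH/ABD/- → run G
t=25: L0/L1/L2 = H/ABDG/- → run H
t=26: L0/L1/L2 = H/ABDG/- → run H
t=27: L0/L1/L2 = H/ABDG/- → run H
t=28: L0/L1/L2 = H/ABDG/- → run H
t=29: L0/L1/L2 = -/ABDGH/- → run A
t=30: L0/L1/L2 = -/ABDGH/- → run A
t=31: L0/L1/L2 = -/ABDGH/- → run A
t=32: L0/L1/L2 = -/BDGH/- → run B
t=33: L0/L1/L2 = -/DGH/- → run D
t=34: L0/L1/L2 = -/DGH/- → run D
t=35: L0/L1/L2 = -/DGH/- → run D
t=36: L0/L1/L2 = -/DGH/- → run D
t=37: L0/L1/L2 = -/GH/- → run G
t=38: L0/L1/L2 = -/H/- → run H
t=39: L0/L1/L2 = -/H/- → run H
t=40: L0/L1/L2 = -/H/- → run H
t=41: L0/L1/L2 = -/H/- → run H
t=42: (idle)
t=43: (idle)
t=44: (idle)
t=45: (idle)
t=46: (idle)
t=47: (idle)
t=48: (idle)
t=49: (idle)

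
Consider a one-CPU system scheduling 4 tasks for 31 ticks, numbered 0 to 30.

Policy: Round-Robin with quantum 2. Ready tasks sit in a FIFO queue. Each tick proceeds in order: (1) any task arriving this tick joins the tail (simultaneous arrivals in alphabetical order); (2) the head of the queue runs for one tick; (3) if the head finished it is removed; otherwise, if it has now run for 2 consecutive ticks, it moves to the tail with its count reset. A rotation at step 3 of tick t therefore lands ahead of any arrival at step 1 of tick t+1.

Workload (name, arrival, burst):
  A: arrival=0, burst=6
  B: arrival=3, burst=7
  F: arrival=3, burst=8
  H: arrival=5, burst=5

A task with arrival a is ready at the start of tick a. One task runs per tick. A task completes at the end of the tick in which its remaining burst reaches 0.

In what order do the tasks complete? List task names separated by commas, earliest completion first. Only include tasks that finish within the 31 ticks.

completion order = A, H, B, F

t=0: queue=[A] q_used=0 → run A
t=1: queue=[A] q_used=1 → run A
t=2: queue=[A] q_used=0 → run A
t=3: queue=[A,B,F] q_used=1 → run A
t=4: queue=[B,F,A] q_used=0 → run B
t=5: queue=[B,F,A,H] q_used=1 → run B
t=6: queue=[F,A,H,B] q_used=0 → run F
t=7: queue=[F,A,H,B] q_used=1 → run F
t=8: queue=[A,H,B,F] q_used=0 → run A
t=9: queue=[A,H,B,F] q_used=1 → run A
t=10: queue=[H,B,F] q_used=0 → run H
t=11: queue=[H,B,F] q_used=1 → run H
t=12: queue=[B,F,H] q_used=0 → run B
t=13: queue=[B,F,H] q_used=1 → run B
t=14: queue=[F,H,B] q_used=0 → run F
t=15: queue=[F,H,B] q_used=1 → run F
t=16: queue=[H,B,F] q_used=0 → run H
t=17: queue=[H,B,F] q_used=1 → run H
t=18: queue=[B,F,H] q_used=0 → run B
t=19: queue=[B,F,H] q_used=1 → run B
t=20: queue=[F,H,B] q_used=0 → run F
t=21: queue=[F,H,B] q_used=1 → run F
t=22: queue=[H,B,F] q_used=0 → run H
t=23: queue=[B,F] q_used=0 → run B
t=24: queue=[F] q_used=0 → run F
t=25: queue=[F] q_used=1 → run F
t=26: (idle)
t=27: (idle)
t=28: (idle)
t=29: (idle)
t=30: (idle)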